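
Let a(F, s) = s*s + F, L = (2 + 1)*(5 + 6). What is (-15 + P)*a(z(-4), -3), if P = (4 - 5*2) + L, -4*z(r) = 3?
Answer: 99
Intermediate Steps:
z(r) = -¾ (z(r) = -¼*3 = -¾)
L = 33 (L = 3*11 = 33)
a(F, s) = F + s² (a(F, s) = s² + F = F + s²)
P = 27 (P = (4 - 5*2) + 33 = (4 - 10) + 33 = -6 + 33 = 27)
(-15 + P)*a(z(-4), -3) = (-15 + 27)*(-¾ + (-3)²) = 12*(-¾ + 9) = 12*(33/4) = 99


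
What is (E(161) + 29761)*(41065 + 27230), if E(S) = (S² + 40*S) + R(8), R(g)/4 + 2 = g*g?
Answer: 4259559150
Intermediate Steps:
R(g) = -8 + 4*g² (R(g) = -8 + 4*(g*g) = -8 + 4*g²)
E(S) = 248 + S² + 40*S (E(S) = (S² + 40*S) + (-8 + 4*8²) = (S² + 40*S) + (-8 + 4*64) = (S² + 40*S) + (-8 + 256) = (S² + 40*S) + 248 = 248 + S² + 40*S)
(E(161) + 29761)*(41065 + 27230) = ((248 + 161² + 40*161) + 29761)*(41065 + 27230) = ((248 + 25921 + 6440) + 29761)*68295 = (32609 + 29761)*68295 = 62370*68295 = 4259559150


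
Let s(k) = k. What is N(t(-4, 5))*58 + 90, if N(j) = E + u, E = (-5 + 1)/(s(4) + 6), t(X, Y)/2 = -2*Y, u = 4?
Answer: 1494/5 ≈ 298.80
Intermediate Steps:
t(X, Y) = -4*Y (t(X, Y) = 2*(-2*Y) = -4*Y)
E = -⅖ (E = (-5 + 1)/(4 + 6) = -4/10 = -4*⅒ = -⅖ ≈ -0.40000)
N(j) = 18/5 (N(j) = -⅖ + 4 = 18/5)
N(t(-4, 5))*58 + 90 = (18/5)*58 + 90 = 1044/5 + 90 = 1494/5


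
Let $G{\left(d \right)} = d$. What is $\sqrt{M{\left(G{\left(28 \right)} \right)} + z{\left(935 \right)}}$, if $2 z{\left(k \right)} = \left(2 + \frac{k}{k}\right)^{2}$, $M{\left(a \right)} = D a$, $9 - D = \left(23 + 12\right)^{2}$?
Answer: $\frac{i \sqrt{136174}}{2} \approx 184.51 i$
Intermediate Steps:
$D = -1216$ ($D = 9 - \left(23 + 12\right)^{2} = 9 - 35^{2} = 9 - 1225 = -1216$)
$M{\left(a \right)} = - 1216 a$
$z{\left(k \right)} = \frac{9}{2}$ ($z{\left(k \right)} = \frac{\left(2 + \frac{k}{k}\right)^{2}}{2} = \frac{\left(2 + 1\right)^{2}}{2} = \frac{3^{2}}{2} = \frac{1}{2} \cdot 9 = \frac{9}{2}$)
$\sqrt{M{\left(G{\left(28 \right)} \right)} + z{\left(935 \right)}} = \sqrt{\left(-1216\right) 28 + \frac{9}{2}} = \sqrt{-34048 + \frac{9}{2}} = \sqrt{- \frac{68087}{2}} = \frac{i \sqrt{136174}}{2}$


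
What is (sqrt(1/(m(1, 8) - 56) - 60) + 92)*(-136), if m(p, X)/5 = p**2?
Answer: -12512 - 8*I*sqrt(156111)/3 ≈ -12512.0 - 1053.6*I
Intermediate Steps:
m(p, X) = 5*p**2
(sqrt(1/(m(1, 8) - 56) - 60) + 92)*(-136) = (sqrt(1/(5*1**2 - 56) - 60) + 92)*(-136) = (sqrt(1/(5*1 - 56) - 60) + 92)*(-136) = (sqrt(1/(5 - 56) - 60) + 92)*(-136) = (sqrt(1/(-51) - 60) + 92)*(-136) = (sqrt(-1/51 - 60) + 92)*(-136) = (sqrt(-3061/51) + 92)*(-136) = (I*sqrt(156111)/51 + 92)*(-136) = (92 + I*sqrt(156111)/51)*(-136) = -12512 - 8*I*sqrt(156111)/3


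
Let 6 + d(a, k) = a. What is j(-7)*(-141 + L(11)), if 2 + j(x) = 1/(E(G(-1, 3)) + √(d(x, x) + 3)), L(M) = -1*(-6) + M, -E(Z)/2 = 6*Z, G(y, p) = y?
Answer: 18352/77 + 62*I*√10/77 ≈ 238.34 + 2.5462*I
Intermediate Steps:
d(a, k) = -6 + a
E(Z) = -12*Z
L(M) = 6 + M
j(x) = -2 + 1/(12 + √(-3 + x)) (j(x) = -2 + 1/(-12*(-1) + √((-6 + x) + 3)) = -2 + 1/(12 + √(-3 + x)))
j(-7)*(-141 + L(11)) = ((-23 - 2*√(-3 - 7))/(12 + √(-3 - 7)))*(-141 + (6 + 11)) = ((-23 - 2*I*√10)/(12 + √(-10)))*(-141 + 17) = ((-23 - 2*I*√10)/(12 + I*√10))*(-124) = -124*(-23 - 2*I*√10)/(12 + I*√10)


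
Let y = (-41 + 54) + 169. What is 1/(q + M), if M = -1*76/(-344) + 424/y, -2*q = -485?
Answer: 3913/958883 ≈ 0.0040808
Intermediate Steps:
q = 485/2 (q = -1/2*(-485) = 485/2 ≈ 242.50)
y = 182 (y = 13 + 169 = 182)
M = 19961/7826 (M = -1*76/(-344) + 424/182 = -76*(-1/344) + 424*(1/182) = 19/86 + 212/91 = 19961/7826 ≈ 2.5506)
1/(q + M) = 1/(485/2 + 19961/7826) = 1/(958883/3913) = 3913/958883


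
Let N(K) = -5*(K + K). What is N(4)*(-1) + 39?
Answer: 79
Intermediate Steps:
N(K) = -10*K
N(4)*(-1) + 39 = -10*4*(-1) + 39 = -40*(-1) + 39 = 40 + 39 = 79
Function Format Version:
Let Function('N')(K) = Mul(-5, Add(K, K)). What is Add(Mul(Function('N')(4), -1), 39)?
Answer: 79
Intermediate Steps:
Function('N')(K) = Mul(-10, K) (Function('N')(K) = Mul(-5, Mul(2, K)) = Mul(-10, K))
Add(Mul(Function('N')(4), -1), 39) = Add(Mul(Mul(-10, 4), -1), 39) = Add(Mul(-40, -1), 39) = Add(40, 39) = 79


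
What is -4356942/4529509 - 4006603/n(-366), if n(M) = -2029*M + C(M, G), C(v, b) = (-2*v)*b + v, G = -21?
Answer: -21314900921119/3292391383884 ≈ -6.4740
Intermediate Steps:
C(v, b) = v - 2*b*v (C(v, b) = -2*b*v + v = v - 2*b*v)
n(M) = -1986*M (n(M) = -2029*M + M*(1 - 2*(-21)) = -2029*M + M*(1 + 42) = -2029*M + M*43 = -2029*M + 43*M = -1986*M)
-4356942/4529509 - 4006603/n(-366) = -4356942/4529509 - 4006603/((-1986*(-366))) = -4356942*1/4529509 - 4006603/726876 = -4356942/4529509 - 4006603*1/726876 = -4356942/4529509 - 4006603/726876 = -21314900921119/3292391383884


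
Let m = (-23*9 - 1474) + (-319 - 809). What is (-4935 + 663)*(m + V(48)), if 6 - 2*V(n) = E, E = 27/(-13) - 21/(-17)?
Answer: 2648780976/221 ≈ 1.1985e+7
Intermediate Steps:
E = -186/221 (E = 27*(-1/13) - 21*(-1/17) = -27/13 + 21/17 = -186/221 ≈ -0.84163)
V(n) = 756/221 (V(n) = 3 - ½*(-186/221) = 3 + 93/221 = 756/221)
m = -2809 (m = (-207 - 1474) - 1128 = -1681 - 1128 = -2809)
(-4935 + 663)*(m + V(48)) = (-4935 + 663)*(-2809 + 756/221) = -4272*(-620033/221) = 2648780976/221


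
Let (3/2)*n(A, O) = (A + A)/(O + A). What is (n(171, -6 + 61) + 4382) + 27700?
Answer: 3625380/113 ≈ 32083.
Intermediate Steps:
n(A, O) = 4*A/(3*(A + O)) (n(A, O) = 2*((A + A)/(O + A))/3 = 2*((2*A)/(A + O))/3 = 2*(2*A/(A + O))/3 = 4*A/(3*(A + O)))
(n(171, -6 + 61) + 4382) + 27700 = ((4/3)*171/(171 + (-6 + 61)) + 4382) + 27700 = ((4/3)*171/(171 + 55) + 4382) + 27700 = ((4/3)*171/226 + 4382) + 27700 = ((4/3)*171*(1/226) + 4382) + 27700 = (114/113 + 4382) + 27700 = 495280/113 + 27700 = 3625380/113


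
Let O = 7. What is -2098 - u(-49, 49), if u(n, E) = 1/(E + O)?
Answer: -117489/56 ≈ -2098.0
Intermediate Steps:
u(n, E) = 1/(7 + E) (u(n, E) = 1/(E + 7) = 1/(7 + E))
-2098 - u(-49, 49) = -2098 - 1/(7 + 49) = -2098 - 1/56 = -117489/56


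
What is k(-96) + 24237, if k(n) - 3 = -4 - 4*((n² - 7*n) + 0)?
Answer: -15316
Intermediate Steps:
k(n) = -1 - 4*n² + 28*n (k(n) = 3 + (-4 - 4*((n² - 7*n) + 0)) = 3 + (-4 - 4*(n² - 7*n)) = 3 + (-4 + (-4*n² + 28*n)) = 3 + (-4 - 4*n² + 28*n) = -1 - 4*n² + 28*n)
k(-96) + 24237 = (-1 - 4*(-96)² + 28*(-96)) + 24237 = (-1 - 4*9216 - 2688) + 24237 = (-1 - 36864 - 2688) + 24237 = -39553 + 24237 = -15316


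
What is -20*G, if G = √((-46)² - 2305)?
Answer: -60*I*√21 ≈ -274.95*I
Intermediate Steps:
G = 3*I*√21 (G = √(2116 - 2305) = √(-189) = 3*I*√21 ≈ 13.748*I)
-20*G = -60*I*√21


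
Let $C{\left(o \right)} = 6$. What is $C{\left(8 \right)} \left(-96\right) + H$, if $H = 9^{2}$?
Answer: $-495$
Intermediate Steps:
$H = 81$
$C{\left(8 \right)} \left(-96\right) + H = 6 \left(-96\right) + 81 = -576 + 81 = -495$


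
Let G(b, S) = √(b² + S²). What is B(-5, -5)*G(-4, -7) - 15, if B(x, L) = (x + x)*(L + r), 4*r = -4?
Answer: -15 + 60*√65 ≈ 468.74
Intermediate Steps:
r = -1 (r = (¼)*(-4) = -1)
B(x, L) = 2*x*(-1 + L) (B(x, L) = (x + x)*(L - 1) = (2*x)*(-1 + L) = 2*x*(-1 + L))
G(b, S) = √(S² + b²)
B(-5, -5)*G(-4, -7) - 15 = (2*(-5)*(-1 - 5))*√((-7)² + (-4)²) - 15 = (2*(-5)*(-6))*√(49 + 16) - 15 = 60*√65 - 15 = -15 + 60*√65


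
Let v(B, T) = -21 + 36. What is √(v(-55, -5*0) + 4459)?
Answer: √4474 ≈ 66.888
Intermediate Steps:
v(B, T) = 15
√(v(-55, -5*0) + 4459) = √(15 + 4459) = √4474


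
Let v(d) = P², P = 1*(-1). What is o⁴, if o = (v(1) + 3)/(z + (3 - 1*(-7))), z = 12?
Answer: 16/14641 ≈ 0.0010928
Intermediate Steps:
P = -1
v(d) = 1 (v(d) = (-1)² = 1)
o = 2/11 (o = (1 + 3)/(12 + (3 - 1*(-7))) = 4/(12 + (3 + 7)) = 4/(12 + 10) = 4/22 = 4*(1/22) = 2/11 ≈ 0.18182)
o⁴ = (2/11)⁴ = 16/14641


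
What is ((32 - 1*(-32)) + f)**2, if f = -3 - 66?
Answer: 25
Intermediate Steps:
f = -69
((32 - 1*(-32)) + f)**2 = ((32 - 1*(-32)) - 69)**2 = ((32 + 32) - 69)**2 = (64 - 69)**2 = (-5)**2 = 25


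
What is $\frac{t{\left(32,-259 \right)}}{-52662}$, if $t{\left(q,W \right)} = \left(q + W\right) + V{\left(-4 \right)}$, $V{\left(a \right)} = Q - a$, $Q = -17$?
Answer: $\frac{40}{8777} \approx 0.0045574$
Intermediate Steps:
$V{\left(a \right)} = -17 - a$
$t{\left(q,W \right)} = -13 + W + q$ ($t{\left(q,W \right)} = \left(q + W\right) - 13 = \left(W + q\right) + \left(-17 + 4\right) = \left(W + q\right) - 13 = -13 + W + q$)
$\frac{t{\left(32,-259 \right)}}{-52662} = \frac{-13 - 259 + 32}{-52662} = \left(-240\right) \left(- \frac{1}{52662}\right) = \frac{40}{8777}$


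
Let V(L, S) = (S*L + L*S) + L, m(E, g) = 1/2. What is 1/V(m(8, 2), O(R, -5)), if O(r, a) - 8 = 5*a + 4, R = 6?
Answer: -2/25 ≈ -0.080000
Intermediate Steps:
O(r, a) = 12 + 5*a (O(r, a) = 8 + (5*a + 4) = 8 + (4 + 5*a) = 12 + 5*a)
m(E, g) = 1/2
V(L, S) = L + 2*L*S (V(L, S) = (L*S + L*S) + L = 2*L*S + L = L + 2*L*S)
1/V(m(8, 2), O(R, -5)) = 1/((1 + 2*(12 + 5*(-5)))/2) = 1/((1 + 2*(12 - 25))/2) = 1/((1 + 2*(-13))/2) = 1/((1 - 26)/2) = 1/((1/2)*(-25)) = 1/(-25/2) = -2/25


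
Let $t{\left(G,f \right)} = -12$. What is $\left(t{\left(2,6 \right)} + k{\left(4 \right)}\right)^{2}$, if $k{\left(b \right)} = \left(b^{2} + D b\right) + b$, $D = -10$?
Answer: $1024$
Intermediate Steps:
$k{\left(b \right)} = b^{2} - 9 b$ ($k{\left(b \right)} = \left(b^{2} - 10 b\right) + b = b^{2} - 9 b$)
$\left(t{\left(2,6 \right)} + k{\left(4 \right)}\right)^{2} = \left(-12 + 4 \left(-9 + 4\right)\right)^{2} = \left(-12 + 4 \left(-5\right)\right)^{2} = \left(-12 - 20\right)^{2} = \left(-32\right)^{2} = 1024$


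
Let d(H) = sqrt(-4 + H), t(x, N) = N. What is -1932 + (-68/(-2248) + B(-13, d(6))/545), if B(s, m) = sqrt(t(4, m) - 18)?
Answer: -1085767/562 + I*sqrt(18 - sqrt(2))/545 ≈ -1932.0 + 0.0074726*I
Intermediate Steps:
B(s, m) = sqrt(-18 + m) (B(s, m) = sqrt(m - 18) = sqrt(-18 + m))
-1932 + (-68/(-2248) + B(-13, d(6))/545) = -1932 + (-68/(-2248) + sqrt(-18 + sqrt(-4 + 6))/545) = -1932 + (-68*(-1/2248) + sqrt(-18 + sqrt(2))*(1/545)) = -1932 + (17/562 + sqrt(-18 + sqrt(2))/545) = -1085767/562 + sqrt(-18 + sqrt(2))/545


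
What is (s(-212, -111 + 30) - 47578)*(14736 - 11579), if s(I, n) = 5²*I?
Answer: -166935846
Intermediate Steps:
s(I, n) = 25*I
(s(-212, -111 + 30) - 47578)*(14736 - 11579) = (25*(-212) - 47578)*(14736 - 11579) = (-5300 - 47578)*3157 = -52878*3157 = -166935846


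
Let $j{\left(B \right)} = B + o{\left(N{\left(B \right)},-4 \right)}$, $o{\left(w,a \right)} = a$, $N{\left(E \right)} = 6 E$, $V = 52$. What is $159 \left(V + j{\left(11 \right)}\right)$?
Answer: $9381$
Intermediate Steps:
$j{\left(B \right)} = -4 + B$ ($j{\left(B \right)} = B - 4 = -4 + B$)
$159 \left(V + j{\left(11 \right)}\right) = 159 \left(52 + \left(-4 + 11\right)\right) = 159 \left(52 + 7\right) = 159 \cdot 59 = 9381$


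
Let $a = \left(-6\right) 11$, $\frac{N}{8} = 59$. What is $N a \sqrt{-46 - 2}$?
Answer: $- 124608 i \sqrt{3} \approx - 2.1583 \cdot 10^{5} i$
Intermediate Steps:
$N = 472$ ($N = 8 \cdot 59 = 472$)
$a = -66$
$N a \sqrt{-46 - 2} = 472 \left(-66\right) \sqrt{-46 - 2} = - 31152 \sqrt{-48} = - 31152 \cdot 4 i \sqrt{3} = - 124608 i \sqrt{3}$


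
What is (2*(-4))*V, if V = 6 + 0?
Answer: -48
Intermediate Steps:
V = 6
(2*(-4))*V = (2*(-4))*6 = -8*6 = -48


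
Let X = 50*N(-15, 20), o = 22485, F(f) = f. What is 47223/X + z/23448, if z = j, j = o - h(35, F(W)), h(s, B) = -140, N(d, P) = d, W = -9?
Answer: -181719359/2931000 ≈ -61.999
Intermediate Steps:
j = 22625 (j = 22485 - 1*(-140) = 22485 + 140 = 22625)
X = -750 (X = 50*(-15) = -750)
z = 22625
47223/X + z/23448 = 47223/(-750) + 22625/23448 = 47223*(-1/750) + 22625*(1/23448) = -15741/250 + 22625/23448 = -181719359/2931000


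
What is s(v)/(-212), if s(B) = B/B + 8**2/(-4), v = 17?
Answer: 15/212 ≈ 0.070755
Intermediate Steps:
s(B) = -15 (s(B) = 1 + 64*(-1/4) = 1 - 16 = -15)
s(v)/(-212) = -15/(-212) = -15*(-1/212) = 15/212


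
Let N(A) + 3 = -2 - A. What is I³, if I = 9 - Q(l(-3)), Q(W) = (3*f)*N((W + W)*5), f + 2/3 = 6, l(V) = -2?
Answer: -12326391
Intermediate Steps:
f = 16/3 (f = -⅔ + 6 = 16/3 ≈ 5.3333)
N(A) = -5 - A (N(A) = -3 + (-2 - A) = -5 - A)
Q(W) = -80 - 160*W (Q(W) = (3*(16/3))*(-5 - (W + W)*5) = 16*(-5 - 2*W*5) = 16*(-5 - 10*W) = -80 - 160*W)
I = -231 (I = 9 - (-80 - 160*(-2)) = 9 - (-80 + 320) = 9 - 1*240 = 9 - 240 = -231)
I³ = (-231)³ = -12326391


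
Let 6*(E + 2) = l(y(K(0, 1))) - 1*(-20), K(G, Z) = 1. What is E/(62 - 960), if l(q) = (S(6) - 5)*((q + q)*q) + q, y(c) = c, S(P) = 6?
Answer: -11/5388 ≈ -0.0020416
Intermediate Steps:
l(q) = q + 2*q**2 (l(q) = (6 - 5)*((q + q)*q) + q = 1*((2*q)*q) + q = 1*(2*q**2) + q = 2*q**2 + q = q + 2*q**2)
E = 11/6 (E = -2 + (1*(1 + 2*1) - 1*(-20))/6 = -2 + (1*(1 + 2) + 20)/6 = -2 + (1*3 + 20)/6 = -2 + (3 + 20)/6 = -2 + (1/6)*23 = -2 + 23/6 = 11/6 ≈ 1.8333)
E/(62 - 960) = 11/(6*(62 - 960)) = (11/6)/(-898) = (11/6)*(-1/898) = -11/5388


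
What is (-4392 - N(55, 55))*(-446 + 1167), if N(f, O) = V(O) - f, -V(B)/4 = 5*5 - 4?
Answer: -3066413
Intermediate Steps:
V(B) = -84 (V(B) = -4*(5*5 - 4) = -4*(25 - 4) = -4*21 = -84)
N(f, O) = -84 - f
(-4392 - N(55, 55))*(-446 + 1167) = (-4392 - (-84 - 1*55))*(-446 + 1167) = (-4392 - (-84 - 55))*721 = (-4392 - 1*(-139))*721 = (-4392 + 139)*721 = -4253*721 = -3066413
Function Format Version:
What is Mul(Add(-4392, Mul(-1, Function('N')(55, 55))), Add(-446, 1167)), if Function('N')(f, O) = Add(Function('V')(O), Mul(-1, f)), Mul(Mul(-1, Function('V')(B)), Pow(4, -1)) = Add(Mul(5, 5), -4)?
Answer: -3066413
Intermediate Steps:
Function('V')(B) = -84 (Function('V')(B) = Mul(-4, Add(Mul(5, 5), -4)) = Mul(-4, Add(25, -4)) = Mul(-4, 21) = -84)
Function('N')(f, O) = Add(-84, Mul(-1, f))
Mul(Add(-4392, Mul(-1, Function('N')(55, 55))), Add(-446, 1167)) = Mul(Add(-4392, Mul(-1, Add(-84, Mul(-1, 55)))), Add(-446, 1167)) = Mul(Add(-4392, Mul(-1, Add(-84, -55))), 721) = Mul(Add(-4392, Mul(-1, -139)), 721) = Mul(Add(-4392, 139), 721) = Mul(-4253, 721) = -3066413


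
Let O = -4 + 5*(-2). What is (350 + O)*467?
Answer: 156912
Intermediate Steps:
O = -14 (O = -4 - 10 = -14)
(350 + O)*467 = (350 - 14)*467 = 336*467 = 156912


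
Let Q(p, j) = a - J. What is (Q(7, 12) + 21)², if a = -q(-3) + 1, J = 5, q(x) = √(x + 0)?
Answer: (17 - I*√3)² ≈ 286.0 - 58.89*I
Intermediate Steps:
q(x) = √x
a = 1 - I*√3 (a = -√(-3) + 1 = -I*√3 + 1 = 1 - I*√3 ≈ 1.0 - 1.732*I)
Q(p, j) = -4 - I*√3 (Q(p, j) = (1 - I*√3) - 1*5 = (1 - I*√3) - 5 = -4 - I*√3)
(Q(7, 12) + 21)² = ((-4 - I*√3) + 21)² = (17 - I*√3)²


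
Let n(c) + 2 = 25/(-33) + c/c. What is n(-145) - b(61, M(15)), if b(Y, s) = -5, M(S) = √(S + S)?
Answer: 107/33 ≈ 3.2424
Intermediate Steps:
M(S) = √2*√S (M(S) = √(2*S) = √2*√S)
n(c) = -58/33 (n(c) = -2 + (25/(-33) + c/c) = -2 + (25*(-1/33) + 1) = -2 + (-25/33 + 1) = -2 + 8/33 = -58/33)
n(-145) - b(61, M(15)) = -58/33 - 1*(-5) = -58/33 + 5 = 107/33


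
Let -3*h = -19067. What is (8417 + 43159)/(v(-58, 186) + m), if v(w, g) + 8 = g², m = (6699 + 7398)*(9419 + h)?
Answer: 2149/9267086 ≈ 0.00023190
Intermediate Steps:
h = 19067/3 (h = -⅓*(-19067) = 19067/3 ≈ 6355.7)
m = 222375476 (m = (6699 + 7398)*(9419 + 19067/3) = 14097*(47324/3) = 222375476)
v(w, g) = -8 + g²
(8417 + 43159)/(v(-58, 186) + m) = (8417 + 43159)/((-8 + 186²) + 222375476) = 51576/((-8 + 34596) + 222375476) = 51576/(34588 + 222375476) = 51576/222410064 = 51576*(1/222410064) = 2149/9267086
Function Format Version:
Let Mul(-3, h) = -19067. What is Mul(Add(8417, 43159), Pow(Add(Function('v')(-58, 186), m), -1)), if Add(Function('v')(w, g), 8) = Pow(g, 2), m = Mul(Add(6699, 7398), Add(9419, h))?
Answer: Rational(2149, 9267086) ≈ 0.00023190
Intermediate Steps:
h = Rational(19067, 3) (h = Mul(Rational(-1, 3), -19067) = Rational(19067, 3) ≈ 6355.7)
m = 222375476 (m = Mul(Add(6699, 7398), Add(9419, Rational(19067, 3))) = Mul(14097, Rational(47324, 3)) = 222375476)
Function('v')(w, g) = Add(-8, Pow(g, 2))
Mul(Add(8417, 43159), Pow(Add(Function('v')(-58, 186), m), -1)) = Mul(Add(8417, 43159), Pow(Add(Add(-8, Pow(186, 2)), 222375476), -1)) = Mul(51576, Pow(Add(Add(-8, 34596), 222375476), -1)) = Mul(51576, Pow(Add(34588, 222375476), -1)) = Mul(51576, Pow(222410064, -1)) = Mul(51576, Rational(1, 222410064)) = Rational(2149, 9267086)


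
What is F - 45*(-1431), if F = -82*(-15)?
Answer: 65625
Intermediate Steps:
F = 1230
F - 45*(-1431) = 1230 - 45*(-1431) = 1230 + 64395 = 65625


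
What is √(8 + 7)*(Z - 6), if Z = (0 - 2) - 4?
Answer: -12*√15 ≈ -46.476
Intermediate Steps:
Z = -6 (Z = -2 - 4 = -6)
√(8 + 7)*(Z - 6) = √(8 + 7)*(-6 - 6) = √15*(-12) = -12*√15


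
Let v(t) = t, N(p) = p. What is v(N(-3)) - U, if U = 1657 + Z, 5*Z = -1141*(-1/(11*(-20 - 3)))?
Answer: -2098759/1265 ≈ -1659.1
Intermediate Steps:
Z = -1141/1265 (Z = (-1141*(-1/(11*(-20 - 3))))/5 = (-1141/((-23*(-11))))/5 = (-1141/253)/5 = (-1141*1/253)/5 = (1/5)*(-1141/253) = -1141/1265 ≈ -0.90198)
U = 2094964/1265 (U = 1657 - 1141/1265 = 2094964/1265 ≈ 1656.1)
v(N(-3)) - U = -3 - 1*2094964/1265 = -3 - 2094964/1265 = -2098759/1265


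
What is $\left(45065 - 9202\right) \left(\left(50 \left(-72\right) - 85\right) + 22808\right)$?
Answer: $685808149$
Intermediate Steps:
$\left(45065 - 9202\right) \left(\left(50 \left(-72\right) - 85\right) + 22808\right) = 35863 \left(\left(-3600 - 85\right) + 22808\right) = 35863 \left(-3685 + 22808\right) = 35863 \cdot 19123 = 685808149$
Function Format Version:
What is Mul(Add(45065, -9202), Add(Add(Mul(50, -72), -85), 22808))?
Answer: 685808149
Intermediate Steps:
Mul(Add(45065, -9202), Add(Add(Mul(50, -72), -85), 22808)) = Mul(35863, Add(Add(-3600, -85), 22808)) = Mul(35863, Add(-3685, 22808)) = Mul(35863, 19123) = 685808149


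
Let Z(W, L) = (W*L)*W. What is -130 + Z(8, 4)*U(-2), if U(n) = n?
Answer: -642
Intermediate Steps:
Z(W, L) = L*W² (Z(W, L) = (L*W)*W = L*W²)
-130 + Z(8, 4)*U(-2) = -130 + (4*8²)*(-2) = -130 + (4*64)*(-2) = -130 + 256*(-2) = -130 - 512 = -642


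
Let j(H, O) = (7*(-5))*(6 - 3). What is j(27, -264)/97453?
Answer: -105/97453 ≈ -0.0010774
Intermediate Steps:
j(H, O) = -105 (j(H, O) = -35*3 = -105)
j(27, -264)/97453 = -105/97453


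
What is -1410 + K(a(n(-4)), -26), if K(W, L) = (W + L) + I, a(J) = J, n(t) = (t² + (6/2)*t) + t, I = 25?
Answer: -1411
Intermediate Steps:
n(t) = t² + 4*t (n(t) = (t² + (6*(½))*t) + t = (t² + 3*t) + t = t² + 4*t)
K(W, L) = 25 + L + W (K(W, L) = (W + L) + 25 = (L + W) + 25 = 25 + L + W)
-1410 + K(a(n(-4)), -26) = -1410 + (25 - 26 - 4*(4 - 4)) = -1410 + (25 - 26 - 4*0) = -1410 + (25 - 26 + 0) = -1410 - 1 = -1411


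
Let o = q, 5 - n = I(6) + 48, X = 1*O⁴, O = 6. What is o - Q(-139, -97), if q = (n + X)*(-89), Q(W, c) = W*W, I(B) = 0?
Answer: -130838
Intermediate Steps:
Q(W, c) = W²
X = 1296 (X = 1*6⁴ = 1*1296 = 1296)
n = -43 (n = 5 - (0 + 48) = 5 - 1*48 = 5 - 48 = -43)
q = -111517 (q = (-43 + 1296)*(-89) = 1253*(-89) = -111517)
o = -111517
o - Q(-139, -97) = -111517 - 1*(-139)² = -111517 - 1*19321 = -111517 - 19321 = -130838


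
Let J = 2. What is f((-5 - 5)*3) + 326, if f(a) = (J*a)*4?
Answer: 86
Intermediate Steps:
f(a) = 8*a (f(a) = (2*a)*4 = 8*a)
f((-5 - 5)*3) + 326 = 8*((-5 - 5)*3) + 326 = 8*(-10*3) + 326 = 8*(-30) + 326 = -240 + 326 = 86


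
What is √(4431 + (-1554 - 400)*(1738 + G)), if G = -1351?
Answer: I*√751767 ≈ 867.04*I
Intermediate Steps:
√(4431 + (-1554 - 400)*(1738 + G)) = √(4431 + (-1554 - 400)*(1738 - 1351)) = √(4431 - 1954*387) = √(4431 - 756198) = √(-751767) = I*√751767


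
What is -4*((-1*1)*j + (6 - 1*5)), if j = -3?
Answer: -16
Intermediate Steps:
-4*((-1*1)*j + (6 - 1*5)) = -4*(-1*1*(-3) + (6 - 1*5)) = -4*(-1*(-3) + (6 - 5)) = -4*(3 + 1) = -4*4 = -16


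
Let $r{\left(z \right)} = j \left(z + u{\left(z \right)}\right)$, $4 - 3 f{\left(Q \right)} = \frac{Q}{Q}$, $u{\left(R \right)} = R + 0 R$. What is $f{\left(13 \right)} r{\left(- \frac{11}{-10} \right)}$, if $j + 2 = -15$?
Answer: $- \frac{187}{5} \approx -37.4$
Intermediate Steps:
$j = -17$ ($j = -2 - 15 = -17$)
$u{\left(R \right)} = R$ ($u{\left(R \right)} = R + 0 = R$)
$f{\left(Q \right)} = 1$ ($f{\left(Q \right)} = \frac{4}{3} - \frac{Q \frac{1}{Q}}{3} = \frac{4}{3} - \frac{1}{3} = 1$)
$r{\left(z \right)} = - 34 z$ ($r{\left(z \right)} = - 17 \left(z + z\right) = - 17 \cdot 2 z = - 34 z$)
$f{\left(13 \right)} r{\left(- \frac{11}{-10} \right)} = 1 \left(- 34 \left(- \frac{11}{-10}\right)\right) = 1 \left(- 34 \left(\left(-11\right) \left(- \frac{1}{10}\right)\right)\right) = 1 \left(\left(-34\right) \frac{11}{10}\right) = 1 \left(- \frac{187}{5}\right) = - \frac{187}{5}$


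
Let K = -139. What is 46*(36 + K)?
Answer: -4738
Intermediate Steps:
46*(36 + K) = 46*(36 - 139) = 46*(-103) = -4738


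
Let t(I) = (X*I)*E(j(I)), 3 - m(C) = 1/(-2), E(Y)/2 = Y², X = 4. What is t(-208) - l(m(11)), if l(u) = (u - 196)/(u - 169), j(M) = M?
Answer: -23829119361/331 ≈ -7.1991e+7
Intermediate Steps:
E(Y) = 2*Y²
m(C) = 7/2 (m(C) = 3 - 1/(-2) = 3 - 1*(-½) = 3 + ½ = 7/2)
t(I) = 8*I³ (t(I) = (4*I)*(2*I²) = 8*I³)
l(u) = (-196 + u)/(-169 + u)
t(-208) - l(m(11)) = 8*(-208)³ - (-196 + 7/2)/(-169 + 7/2) = 8*(-8998912) - (-385)/((-331/2)*2) = -71991296 - (-2)*(-385)/(331*2) = -71991296 - 1*385/331 = -71991296 - 385/331 = -23829119361/331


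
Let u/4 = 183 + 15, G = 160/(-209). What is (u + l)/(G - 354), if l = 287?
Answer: -225511/74146 ≈ -3.0414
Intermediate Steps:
G = -160/209 (G = 160*(-1/209) = -160/209 ≈ -0.76555)
u = 792 (u = 4*(183 + 15) = 4*198 = 792)
(u + l)/(G - 354) = (792 + 287)/(-160/209 - 354) = 1079/(-74146/209) = 1079*(-209/74146) = -225511/74146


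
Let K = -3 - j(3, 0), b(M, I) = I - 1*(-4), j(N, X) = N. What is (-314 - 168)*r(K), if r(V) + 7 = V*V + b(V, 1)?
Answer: -16388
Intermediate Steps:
b(M, I) = 4 + I (b(M, I) = I + 4 = 4 + I)
K = -6 (K = -3 - 1*3 = -3 - 3 = -6)
r(V) = -2 + V² (r(V) = -7 + (V*V + (4 + 1)) = -7 + (V² + 5) = -7 + (5 + V²) = -2 + V²)
(-314 - 168)*r(K) = (-314 - 168)*(-2 + (-6)²) = -482*(-2 + 36) = -482*34 = -16388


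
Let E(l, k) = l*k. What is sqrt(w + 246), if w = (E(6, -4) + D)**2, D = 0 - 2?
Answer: sqrt(922) ≈ 30.364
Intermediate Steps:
E(l, k) = k*l
D = -2
w = 676 (w = (-4*6 - 2)**2 = (-24 - 2)**2 = (-26)**2 = 676)
sqrt(w + 246) = sqrt(676 + 246) = sqrt(922)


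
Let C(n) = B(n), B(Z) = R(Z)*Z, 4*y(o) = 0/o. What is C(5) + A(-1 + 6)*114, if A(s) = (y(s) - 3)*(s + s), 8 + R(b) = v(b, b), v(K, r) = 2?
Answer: -3450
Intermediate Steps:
R(b) = -6 (R(b) = -8 + 2 = -6)
y(o) = 0 (y(o) = (0/o)/4 = (1/4)*0 = 0)
B(Z) = -6*Z
C(n) = -6*n
A(s) = -6*s (A(s) = (0 - 3)*(s + s) = -6*s)
C(5) + A(-1 + 6)*114 = -6*5 - 6*(-1 + 6)*114 = -30 - 6*5*114 = -30 - 30*114 = -30 - 3420 = -3450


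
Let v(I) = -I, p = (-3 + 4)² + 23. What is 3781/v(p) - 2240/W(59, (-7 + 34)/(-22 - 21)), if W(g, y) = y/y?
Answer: -57541/24 ≈ -2397.5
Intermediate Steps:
W(g, y) = 1
p = 24 (p = 1² + 23 = 1 + 23 = 24)
3781/v(p) - 2240/W(59, (-7 + 34)/(-22 - 21)) = 3781/((-1*24)) - 2240/1 = 3781/(-24) - 2240*1 = 3781*(-1/24) - 2240 = -3781/24 - 2240 = -57541/24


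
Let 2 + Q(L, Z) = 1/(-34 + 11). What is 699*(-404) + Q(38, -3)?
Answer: -6495155/23 ≈ -2.8240e+5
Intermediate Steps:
Q(L, Z) = -47/23 (Q(L, Z) = -2 + 1/(-34 + 11) = -2 + 1/(-23) = -2 - 1/23 = -47/23)
699*(-404) + Q(38, -3) = 699*(-404) - 47/23 = -282396 - 47/23 = -6495155/23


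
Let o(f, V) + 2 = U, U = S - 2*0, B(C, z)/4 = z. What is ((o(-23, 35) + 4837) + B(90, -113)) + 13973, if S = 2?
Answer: 18358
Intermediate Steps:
B(C, z) = 4*z
U = 2 (U = 2 - 2*0 = 2 + 0 = 2)
o(f, V) = 0 (o(f, V) = -2 + 2 = 0)
((o(-23, 35) + 4837) + B(90, -113)) + 13973 = ((0 + 4837) + 4*(-113)) + 13973 = (4837 - 452) + 13973 = 4385 + 13973 = 18358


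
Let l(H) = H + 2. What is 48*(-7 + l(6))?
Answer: 48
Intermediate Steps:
l(H) = 2 + H
48*(-7 + l(6)) = 48*(-7 + (2 + 6)) = 48*(-7 + 8) = 48*1 = 48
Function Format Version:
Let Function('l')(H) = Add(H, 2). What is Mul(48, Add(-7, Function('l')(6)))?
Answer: 48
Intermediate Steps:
Function('l')(H) = Add(2, H)
Mul(48, Add(-7, Function('l')(6))) = Mul(48, Add(-7, Add(2, 6))) = Mul(48, Add(-7, 8)) = Mul(48, 1) = 48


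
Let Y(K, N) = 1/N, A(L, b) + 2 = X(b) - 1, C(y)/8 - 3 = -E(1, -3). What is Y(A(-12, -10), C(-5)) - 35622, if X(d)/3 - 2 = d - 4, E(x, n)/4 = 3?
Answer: -2564785/72 ≈ -35622.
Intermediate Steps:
E(x, n) = 12 (E(x, n) = 4*3 = 12)
C(y) = -72 (C(y) = 24 + 8*(-1*12) = 24 + 8*(-12) = 24 - 96 = -72)
X(d) = -6 + 3*d (X(d) = 6 + 3*(d - 4) = 6 + 3*(-4 + d) = 6 + (-12 + 3*d) = -6 + 3*d)
A(L, b) = -9 + 3*b (A(L, b) = -2 + ((-6 + 3*b) - 1) = -2 + (-7 + 3*b) = -9 + 3*b)
Y(A(-12, -10), C(-5)) - 35622 = 1/(-72) - 35622 = -1/72 - 35622 = -2564785/72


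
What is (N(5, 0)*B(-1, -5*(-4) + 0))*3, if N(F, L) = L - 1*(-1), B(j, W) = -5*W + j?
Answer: -303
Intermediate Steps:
B(j, W) = j - 5*W
N(F, L) = 1 + L (N(F, L) = L + 1 = 1 + L)
(N(5, 0)*B(-1, -5*(-4) + 0))*3 = ((1 + 0)*(-1 - 5*(-5*(-4) + 0)))*3 = (1*(-1 - 5*(20 + 0)))*3 = (1*(-1 - 5*20))*3 = (1*(-1 - 100))*3 = (1*(-101))*3 = -101*3 = -303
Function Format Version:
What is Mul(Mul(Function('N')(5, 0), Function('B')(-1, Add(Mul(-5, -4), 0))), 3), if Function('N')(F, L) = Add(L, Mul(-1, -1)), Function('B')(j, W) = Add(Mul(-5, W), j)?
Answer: -303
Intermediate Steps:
Function('B')(j, W) = Add(j, Mul(-5, W))
Function('N')(F, L) = Add(1, L) (Function('N')(F, L) = Add(L, 1) = Add(1, L))
Mul(Mul(Function('N')(5, 0), Function('B')(-1, Add(Mul(-5, -4), 0))), 3) = Mul(Mul(Add(1, 0), Add(-1, Mul(-5, Add(Mul(-5, -4), 0)))), 3) = Mul(Mul(1, Add(-1, Mul(-5, Add(20, 0)))), 3) = Mul(Mul(1, Add(-1, Mul(-5, 20))), 3) = Mul(Mul(1, Add(-1, -100)), 3) = Mul(Mul(1, -101), 3) = Mul(-101, 3) = -303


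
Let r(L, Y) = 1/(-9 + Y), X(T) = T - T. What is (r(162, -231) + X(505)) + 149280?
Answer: 35827199/240 ≈ 1.4928e+5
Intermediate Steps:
X(T) = 0
(r(162, -231) + X(505)) + 149280 = (1/(-9 - 231) + 0) + 149280 = (1/(-240) + 0) + 149280 = (-1/240 + 0) + 149280 = -1/240 + 149280 = 35827199/240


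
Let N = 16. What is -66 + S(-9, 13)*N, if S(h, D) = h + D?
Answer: -2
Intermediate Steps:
S(h, D) = D + h
-66 + S(-9, 13)*N = -66 + (13 - 9)*16 = -66 + 4*16 = -66 + 64 = -2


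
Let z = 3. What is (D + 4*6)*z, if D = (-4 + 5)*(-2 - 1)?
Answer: 63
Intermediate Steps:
D = -3 (D = 1*(-3) = -3)
(D + 4*6)*z = (-3 + 4*6)*3 = (-3 + 24)*3 = 21*3 = 63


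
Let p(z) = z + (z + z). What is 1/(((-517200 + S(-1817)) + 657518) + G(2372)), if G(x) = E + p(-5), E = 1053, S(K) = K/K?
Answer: 1/141357 ≈ 7.0743e-6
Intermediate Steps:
S(K) = 1
p(z) = 3*z (p(z) = z + 2*z = 3*z)
G(x) = 1038 (G(x) = 1053 + 3*(-5) = 1053 - 15 = 1038)
1/(((-517200 + S(-1817)) + 657518) + G(2372)) = 1/(((-517200 + 1) + 657518) + 1038) = 1/((-517199 + 657518) + 1038) = 1/(140319 + 1038) = 1/141357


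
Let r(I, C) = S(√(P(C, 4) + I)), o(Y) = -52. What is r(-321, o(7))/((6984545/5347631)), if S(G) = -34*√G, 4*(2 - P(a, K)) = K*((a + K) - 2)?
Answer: -181819454*269^(¼)*√I/6984545 ≈ -74.546 - 74.546*I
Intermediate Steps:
P(a, K) = 2 - K*(-2 + K + a)/4 (P(a, K) = 2 - K*((a + K) - 2)/4 = 2 - K*((K + a) - 2)/4 = 2 - K*(-2 + K + a)/4)
r(I, C) = -34*(I - C)^(¼) (r(I, C) = -34*((2 + (½)*4 - ¼*4² - ¼*4*C) + I)^(¼) = -34*((2 + 2 - ¼*16 - C) + I)^(¼) = -34*((2 + 2 - 4 - C) + I)^(¼) = -34*(-C + I)^(¼) = -34*(I - C)^(¼))
r(-321, o(7))/((6984545/5347631)) = (-34*(-321 - 1*(-52))^(¼))/((6984545/5347631)) = (-34*(-321 + 52)^(¼))/((6984545*(1/5347631))) = (-34*(-269)^(¼))/(6984545/5347631) = -34*(-269)^(¼)*(5347631/6984545) = -181819454*(-269)^(¼)/6984545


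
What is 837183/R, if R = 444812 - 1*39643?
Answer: 837183/405169 ≈ 2.0663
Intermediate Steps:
R = 405169 (R = 444812 - 39643 = 405169)
837183/R = 837183/405169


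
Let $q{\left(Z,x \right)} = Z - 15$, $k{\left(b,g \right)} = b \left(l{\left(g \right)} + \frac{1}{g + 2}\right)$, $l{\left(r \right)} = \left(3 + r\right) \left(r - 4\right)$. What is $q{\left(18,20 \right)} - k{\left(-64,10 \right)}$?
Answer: $\frac{15001}{3} \approx 5000.3$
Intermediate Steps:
$l{\left(r \right)} = \left(-4 + r\right) \left(3 + r\right)$ ($l{\left(r \right)} = \left(3 + r\right) \left(-4 + r\right) = \left(-4 + r\right) \left(3 + r\right)$)
$k{\left(b,g \right)} = b \left(-12 + g^{2} + \frac{1}{2 + g} - g\right)$ ($k{\left(b,g \right)} = b \left(\left(-12 + g^{2} - g\right) + \frac{1}{g + 2}\right) = b \left(\left(-12 + g^{2} - g\right) + \frac{1}{2 + g}\right) = b \left(-12 + g^{2} + \frac{1}{2 + g} - g\right)$)
$q{\left(Z,x \right)} = -15 + Z$ ($q{\left(Z,x \right)} = Z - 15 = -15 + Z$)
$q{\left(18,20 \right)} - k{\left(-64,10 \right)} = \left(-15 + 18\right) - - \frac{64 \left(-23 + 10^{2} + 10^{3} - 140\right)}{2 + 10} = 3 - - \frac{64 \left(-23 + 100 + 1000 - 140\right)}{12} = 3 - \left(-64\right) \frac{1}{12} \cdot 937 = 3 - - \frac{14992}{3} = 3 + \frac{14992}{3} = \frac{15001}{3}$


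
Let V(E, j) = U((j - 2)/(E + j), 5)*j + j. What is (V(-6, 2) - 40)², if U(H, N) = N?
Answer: 784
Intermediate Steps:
V(E, j) = 6*j (V(E, j) = 5*j + j = 6*j)
(V(-6, 2) - 40)² = (6*2 - 40)² = (12 - 40)² = (-28)² = 784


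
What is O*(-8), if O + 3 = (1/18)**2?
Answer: 1942/81 ≈ 23.975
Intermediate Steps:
O = -971/324 (O = -3 + (1/18)**2 = -3 + 1/324 = -971/324 ≈ -2.9969)
O*(-8) = -971/324*(-8) = 1942/81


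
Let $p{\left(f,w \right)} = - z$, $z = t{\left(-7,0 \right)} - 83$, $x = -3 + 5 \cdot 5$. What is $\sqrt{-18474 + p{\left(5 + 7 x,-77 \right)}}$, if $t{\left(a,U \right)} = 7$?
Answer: $i \sqrt{18398} \approx 135.64 i$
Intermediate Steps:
$x = 22$ ($x = -3 + 25 = 22$)
$z = -76$ ($z = 7 - 83 = -76$)
$p{\left(f,w \right)} = 76$ ($p{\left(f,w \right)} = \left(-1\right) \left(-76\right) = 76$)
$\sqrt{-18474 + p{\left(5 + 7 x,-77 \right)}} = \sqrt{-18474 + 76} = \sqrt{-18398} = i \sqrt{18398}$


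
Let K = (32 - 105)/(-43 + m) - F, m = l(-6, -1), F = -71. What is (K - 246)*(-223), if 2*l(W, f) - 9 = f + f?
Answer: 3050417/79 ≈ 38613.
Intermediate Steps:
l(W, f) = 9/2 + f (l(W, f) = 9/2 + (f + f)/2 = 9/2 + (2*f)/2 = 9/2 + f)
m = 7/2 (m = 9/2 - 1 = 7/2 ≈ 3.5000)
K = 5755/79 (K = (32 - 105)/(-43 + 7/2) - 1*(-71) = -73/(-79/2) + 71 = -73*(-2/79) + 71 = 146/79 + 71 = 5755/79 ≈ 72.848)
(K - 246)*(-223) = (5755/79 - 246)*(-223) = -13679/79*(-223) = 3050417/79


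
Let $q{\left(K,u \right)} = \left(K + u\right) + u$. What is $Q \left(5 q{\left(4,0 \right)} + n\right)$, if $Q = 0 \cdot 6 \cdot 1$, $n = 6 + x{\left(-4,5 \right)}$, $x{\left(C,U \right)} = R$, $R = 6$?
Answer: $0$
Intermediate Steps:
$x{\left(C,U \right)} = 6$
$n = 12$ ($n = 6 + 6 = 12$)
$Q = 0$ ($Q = 0 \cdot 1 = 0$)
$q{\left(K,u \right)} = K + 2 u$
$Q \left(5 q{\left(4,0 \right)} + n\right) = 0 \left(5 \left(4 + 2 \cdot 0\right) + 12\right) = 0 \left(5 \left(4 + 0\right) + 12\right) = 0 \left(5 \cdot 4 + 12\right) = 0 \left(20 + 12\right) = 0 \cdot 32 = 0$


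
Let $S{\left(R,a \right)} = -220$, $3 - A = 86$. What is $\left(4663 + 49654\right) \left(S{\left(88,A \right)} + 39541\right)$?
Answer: $2135798757$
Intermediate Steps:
$A = -83$ ($A = 3 - 86 = -83$)
$\left(4663 + 49654\right) \left(S{\left(88,A \right)} + 39541\right) = \left(4663 + 49654\right) \left(-220 + 39541\right) = 54317 \cdot 39321 = 2135798757$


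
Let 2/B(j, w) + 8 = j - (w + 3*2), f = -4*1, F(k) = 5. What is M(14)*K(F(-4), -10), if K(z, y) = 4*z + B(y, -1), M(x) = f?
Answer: -1832/23 ≈ -79.652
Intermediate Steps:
f = -4
B(j, w) = 2/(-14 + j - w) (B(j, w) = 2/(-8 + (j - (w + 3*2))) = 2/(-8 + (j - (w + 6))) = 2/(-8 + (j - (6 + w))) = 2/(-8 + (j + (-6 - w))) = 2/(-8 + (-6 + j - w)) = 2/(-14 + j - w))
M(x) = -4
K(z, y) = -2/(13 - y) + 4*z (K(z, y) = 4*z - 2/(14 - 1 - y) = 4*z - 2/(13 - y) = -2/(13 - y) + 4*z)
M(14)*K(F(-4), -10) = -8*(1 + 2*5*(-13 - 10))/(-13 - 10) = -8*(1 + 2*5*(-23))/(-23) = -8*(-1)*(1 - 230)/23 = -8*(-1)*(-229)/23 = -4*458/23 = -1832/23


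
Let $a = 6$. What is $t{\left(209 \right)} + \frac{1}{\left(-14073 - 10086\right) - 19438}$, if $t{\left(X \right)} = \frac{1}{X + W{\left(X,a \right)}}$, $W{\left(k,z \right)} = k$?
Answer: $\frac{43179}{18223546} \approx 0.0023694$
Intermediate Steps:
$t{\left(X \right)} = \frac{1}{2 X}$ ($t{\left(X \right)} = \frac{1}{X + X} = \frac{1}{2 X}$)
$t{\left(209 \right)} + \frac{1}{\left(-14073 - 10086\right) - 19438} = \frac{1}{2 \cdot 209} + \frac{1}{\left(-14073 - 10086\right) - 19438} = \frac{1}{2} \cdot \frac{1}{209} + \frac{1}{\left(-14073 - 10086\right) - 19438} = \frac{1}{418} + \frac{1}{-24159 - 19438} = \frac{1}{418} + \frac{1}{-43597} = \frac{1}{418} - \frac{1}{43597} = \frac{43179}{18223546}$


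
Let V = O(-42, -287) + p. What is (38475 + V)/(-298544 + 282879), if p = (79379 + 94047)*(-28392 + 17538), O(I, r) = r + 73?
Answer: 1882327543/15665 ≈ 1.2016e+5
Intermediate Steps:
O(I, r) = 73 + r
p = -1882365804 (p = 173426*(-10854) = -1882365804)
V = -1882366018 (V = (73 - 287) - 1882365804 = -214 - 1882365804 = -1882366018)
(38475 + V)/(-298544 + 282879) = (38475 - 1882366018)/(-298544 + 282879) = -1882327543/(-15665) = -1882327543*(-1/15665) = 1882327543/15665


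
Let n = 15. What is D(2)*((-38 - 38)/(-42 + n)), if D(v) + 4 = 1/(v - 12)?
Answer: -1558/135 ≈ -11.541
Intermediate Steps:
D(v) = -4 + 1/(-12 + v) (D(v) = -4 + 1/(v - 12) = -4 + 1/(-12 + v))
D(2)*((-38 - 38)/(-42 + n)) = ((49 - 4*2)/(-12 + 2))*((-38 - 38)/(-42 + 15)) = ((49 - 8)/(-10))*(-76/(-27)) = (-⅒*41)*(-76*(-1/27)) = -41/10*76/27 = -1558/135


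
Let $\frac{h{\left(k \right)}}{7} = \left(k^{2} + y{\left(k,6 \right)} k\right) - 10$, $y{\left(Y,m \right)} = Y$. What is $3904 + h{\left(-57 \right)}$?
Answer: $49320$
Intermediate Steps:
$h{\left(k \right)} = -70 + 14 k^{2}$ ($h{\left(k \right)} = 7 \left(\left(k^{2} + k k\right) - 10\right) = 7 \left(\left(k^{2} + k^{2}\right) - 10\right) = 7 \left(2 k^{2} - 10\right) = 7 \left(-10 + 2 k^{2}\right) = -70 + 14 k^{2}$)
$3904 + h{\left(-57 \right)} = 3904 - \left(70 - 14 \left(-57\right)^{2}\right) = 3904 + \left(-70 + 14 \cdot 3249\right) = 3904 + \left(-70 + 45486\right) = 3904 + 45416 = 49320$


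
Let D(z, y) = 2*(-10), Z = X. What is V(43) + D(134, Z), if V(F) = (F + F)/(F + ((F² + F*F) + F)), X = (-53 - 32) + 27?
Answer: -879/44 ≈ -19.977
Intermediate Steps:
X = -58 (X = -85 + 27 = -58)
Z = -58
D(z, y) = -20
V(F) = 2*F/(2*F + 2*F²) (V(F) = (2*F)/(F + ((F² + F²) + F)) = (2*F)/(F + (2*F² + F)) = (2*F)/(F + (F + 2*F²)) = (2*F)/(2*F + 2*F²) = 2*F/(2*F + 2*F²))
V(43) + D(134, Z) = 1/(1 + 43) - 20 = 1/44 - 20 = -879/44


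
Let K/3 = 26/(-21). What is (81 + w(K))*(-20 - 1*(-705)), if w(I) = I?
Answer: 370585/7 ≈ 52941.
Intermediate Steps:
K = -26/7 (K = 3*(26/(-21)) = 3*(26*(-1/21)) = 3*(-26/21) = -26/7 ≈ -3.7143)
(81 + w(K))*(-20 - 1*(-705)) = (81 - 26/7)*(-20 - 1*(-705)) = 541*(-20 + 705)/7 = (541/7)*685 = 370585/7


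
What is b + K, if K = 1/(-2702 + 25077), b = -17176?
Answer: -384312999/22375 ≈ -17176.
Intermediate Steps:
K = 1/22375 ≈ 4.4693e-5
b + K = -17176 + 1/22375 = -384312999/22375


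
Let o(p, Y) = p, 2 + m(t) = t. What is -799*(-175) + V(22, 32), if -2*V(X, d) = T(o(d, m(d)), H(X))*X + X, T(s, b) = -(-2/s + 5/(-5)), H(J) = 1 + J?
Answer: 2236837/16 ≈ 1.3980e+5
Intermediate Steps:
m(t) = -2 + t
T(s, b) = 1 + 2/s (T(s, b) = -(-2/s + 5*(-1/5)) = -(-2/s - 1) = -(-1 - 2/s) = 1 + 2/s)
V(X, d) = -X/2 - X*(2 + d)/(2*d) (V(X, d) = -(((2 + d)/d)*X + X)/2 = -(X*(2 + d)/d + X)/2 = -(X + X*(2 + d)/d)/2 = -X/2 - X*(2 + d)/(2*d))
-799*(-175) + V(22, 32) = -799*(-175) + (-1*22 - 1*22/32) = 139825 + (-22 - 1*22*1/32) = 139825 + (-22 - 11/16) = 139825 - 363/16 = 2236837/16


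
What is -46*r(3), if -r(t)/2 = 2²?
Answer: 368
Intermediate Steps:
r(t) = -8 (r(t) = -2*2² = -2*4 = -8)
-46*r(3) = -46*(-8) = 368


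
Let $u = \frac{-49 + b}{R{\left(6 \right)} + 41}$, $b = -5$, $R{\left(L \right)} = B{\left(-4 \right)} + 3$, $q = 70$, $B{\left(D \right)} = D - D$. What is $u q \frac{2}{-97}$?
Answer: $\frac{1890}{1067} \approx 1.7713$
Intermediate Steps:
$B{\left(D \right)} = 0$
$R{\left(L \right)} = 3$ ($R{\left(L \right)} = 0 + 3 = 3$)
$u = - \frac{27}{22}$ ($u = \frac{-49 - 5}{3 + 41} = - \frac{54}{44} = \left(-54\right) \frac{1}{44} = - \frac{27}{22} \approx -1.2273$)
$u q \frac{2}{-97} = \left(- \frac{27}{22}\right) 70 \frac{2}{-97} = - \frac{945 \cdot 2 \left(- \frac{1}{97}\right)}{11} = \left(- \frac{945}{11}\right) \left(- \frac{2}{97}\right) = \frac{1890}{1067}$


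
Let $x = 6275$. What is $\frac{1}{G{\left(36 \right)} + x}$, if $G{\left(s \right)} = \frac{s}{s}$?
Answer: $\frac{1}{6276} \approx 0.00015934$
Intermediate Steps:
$G{\left(s \right)} = 1$
$\frac{1}{G{\left(36 \right)} + x} = \frac{1}{1 + 6275} = \frac{1}{6276}$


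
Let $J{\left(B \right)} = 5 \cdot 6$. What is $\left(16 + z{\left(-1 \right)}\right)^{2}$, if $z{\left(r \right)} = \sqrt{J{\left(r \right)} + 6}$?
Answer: $484$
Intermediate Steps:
$J{\left(B \right)} = 30$
$z{\left(r \right)} = 6$ ($z{\left(r \right)} = \sqrt{30 + 6} = \sqrt{36} = 6$)
$\left(16 + z{\left(-1 \right)}\right)^{2} = \left(16 + 6\right)^{2} = 22^{2} = 484$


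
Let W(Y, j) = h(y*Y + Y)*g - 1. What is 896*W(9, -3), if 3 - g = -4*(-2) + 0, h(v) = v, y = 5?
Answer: -242816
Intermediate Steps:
g = -5 (g = 3 - (-4*(-2) + 0) = 3 - (8 + 0) = 3 - 1*8 = 3 - 8 = -5)
W(Y, j) = -1 - 30*Y (W(Y, j) = (5*Y + Y)*(-5) - 1 = (6*Y)*(-5) - 1 = -30*Y - 1 = -1 - 30*Y)
896*W(9, -3) = 896*(-1 - 30*9) = 896*(-1 - 270) = 896*(-271) = -242816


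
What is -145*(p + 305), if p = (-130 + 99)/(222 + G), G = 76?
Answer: -13174555/298 ≈ -44210.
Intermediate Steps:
p = -31/298 (p = (-130 + 99)/(222 + 76) = -31/298 ≈ -0.10403)
-145*(p + 305) = -145*(-31/298 + 305) = -145*90859/298 = -13174555/298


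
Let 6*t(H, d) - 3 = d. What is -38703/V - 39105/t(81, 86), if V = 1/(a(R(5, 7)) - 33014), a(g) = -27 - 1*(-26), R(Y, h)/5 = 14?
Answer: 113722144875/89 ≈ 1.2778e+9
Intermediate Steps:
R(Y, h) = 70 (R(Y, h) = 5*14 = 70)
t(H, d) = ½ + d/6
a(g) = -1 (a(g) = -27 + 26 = -1)
V = -1/33015 (V = 1/(-1 - 33014) = 1/(-33015) = -1/33015 ≈ -3.0289e-5)
-38703/V - 39105/t(81, 86) = -38703/(-1/33015) - 39105/(½ + (⅙)*86) = -38703*(-33015) - 39105/(½ + 43/3) = 1277779545 - 39105/89/6 = 1277779545 - 39105*6/89 = 1277779545 - 234630/89 = 113722144875/89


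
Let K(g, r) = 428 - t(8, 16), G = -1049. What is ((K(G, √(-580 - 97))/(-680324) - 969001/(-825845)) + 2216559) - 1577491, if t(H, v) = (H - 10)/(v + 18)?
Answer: 6103952224304173123/9551316954260 ≈ 6.3907e+5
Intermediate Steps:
t(H, v) = (-10 + H)/(18 + v)
K(g, r) = 7277/17 (K(g, r) = 428 - (-10 + 8)/(18 + 16) = 428 - (-2)/34 = 428 - 1*(-1/17) = 428 + 1/17 = 7277/17)
((K(G, √(-580 - 97))/(-680324) - 969001/(-825845)) + 2216559) - 1577491 = (((7277/17)/(-680324) - 969001/(-825845)) + 2216559) - 1577491 = (((7277/17)*(-1/680324) - 969001*(-1/825845)) + 2216559) - 1577491 = ((-7277/11565508 + 969001/825845) + 2216559) - 1577491 = (11200979143443/9551316954260 + 2216559) - 1577491 = 21171068757796734783/9551316954260 - 1577491 = 6103952224304173123/9551316954260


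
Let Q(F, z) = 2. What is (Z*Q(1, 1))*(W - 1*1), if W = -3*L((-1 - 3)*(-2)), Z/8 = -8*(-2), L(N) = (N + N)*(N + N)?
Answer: -196864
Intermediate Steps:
L(N) = 4*N² (L(N) = (2*N)*(2*N) = 4*N²)
Z = 128 (Z = 8*(-8*(-2)) = 8*16 = 128)
W = -768 (W = -12*((-1 - 3)*(-2))² = -12*(-4*(-2))² = -12*8² = -12*64 = -3*256 = -768)
(Z*Q(1, 1))*(W - 1*1) = (128*2)*(-768 - 1*1) = 256*(-768 - 1) = 256*(-769) = -196864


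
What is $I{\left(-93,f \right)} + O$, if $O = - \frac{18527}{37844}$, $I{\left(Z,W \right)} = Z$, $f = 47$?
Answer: $- \frac{3538019}{37844} \approx -93.49$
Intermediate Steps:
$O = - \frac{18527}{37844}$ ($O = \left(-18527\right) \frac{1}{37844} = - \frac{18527}{37844} \approx -0.48956$)
$I{\left(-93,f \right)} + O = -93 - \frac{18527}{37844} = - \frac{3538019}{37844}$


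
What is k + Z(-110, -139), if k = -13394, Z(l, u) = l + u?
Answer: -13643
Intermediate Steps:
k + Z(-110, -139) = -13394 + (-110 - 139) = -13394 - 249 = -13643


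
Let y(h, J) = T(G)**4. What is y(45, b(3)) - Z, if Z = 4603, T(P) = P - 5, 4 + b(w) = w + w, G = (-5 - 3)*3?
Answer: 702678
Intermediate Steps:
G = -24 (G = -8*3 = -24)
b(w) = -4 + 2*w (b(w) = -4 + (w + w) = -4 + 2*w)
T(P) = -5 + P
y(h, J) = 707281 (y(h, J) = (-5 - 24)**4 = (-29)**4 = 707281)
y(45, b(3)) - Z = 707281 - 1*4603 = 707281 - 4603 = 702678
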